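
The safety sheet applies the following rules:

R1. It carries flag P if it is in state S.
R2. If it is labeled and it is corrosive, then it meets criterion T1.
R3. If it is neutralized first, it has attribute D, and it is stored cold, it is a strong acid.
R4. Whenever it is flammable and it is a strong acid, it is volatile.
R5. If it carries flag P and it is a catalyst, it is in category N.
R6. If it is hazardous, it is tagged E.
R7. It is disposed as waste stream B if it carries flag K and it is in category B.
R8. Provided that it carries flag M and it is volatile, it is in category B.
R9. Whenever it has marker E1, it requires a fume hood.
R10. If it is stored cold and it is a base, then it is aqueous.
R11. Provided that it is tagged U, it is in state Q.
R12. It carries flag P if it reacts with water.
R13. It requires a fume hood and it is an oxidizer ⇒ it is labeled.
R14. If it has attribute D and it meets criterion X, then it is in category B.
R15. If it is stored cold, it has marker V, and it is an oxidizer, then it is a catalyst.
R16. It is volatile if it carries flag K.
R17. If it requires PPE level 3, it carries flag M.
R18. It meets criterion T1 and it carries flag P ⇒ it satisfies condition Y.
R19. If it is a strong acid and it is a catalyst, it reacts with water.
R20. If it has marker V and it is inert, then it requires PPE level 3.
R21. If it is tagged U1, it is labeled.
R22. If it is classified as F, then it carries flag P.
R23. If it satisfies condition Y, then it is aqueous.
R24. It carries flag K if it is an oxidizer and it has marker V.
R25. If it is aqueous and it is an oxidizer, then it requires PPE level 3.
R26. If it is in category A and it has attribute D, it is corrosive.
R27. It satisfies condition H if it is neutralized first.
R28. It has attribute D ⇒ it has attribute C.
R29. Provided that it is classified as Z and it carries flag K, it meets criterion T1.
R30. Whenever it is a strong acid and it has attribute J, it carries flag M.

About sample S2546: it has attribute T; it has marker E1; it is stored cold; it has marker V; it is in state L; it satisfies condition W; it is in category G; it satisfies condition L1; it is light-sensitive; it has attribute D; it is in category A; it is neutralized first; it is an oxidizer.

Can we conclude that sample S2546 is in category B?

By R3 (it is neutralized first, it has attribute D, it is stored cold): it is a strong acid.
By R9 (it has marker E1): it requires a fume hood.
By R13 (it requires a fume hood, it is an oxidizer): it is labeled.
By R15 (it is stored cold, it has marker V, it is an oxidizer): it is a catalyst.
By R19 (it is a strong acid, it is a catalyst): it reacts with water.
By R24 (it is an oxidizer, it has marker V): it carries flag K.
By R26 (it is in category A, it has attribute D): it is corrosive.
By R2 (it is labeled, it is corrosive): it meets criterion T1.
By R12 (it reacts with water): it carries flag P.
By R16 (it carries flag K): it is volatile.
By R18 (it meets criterion T1, it carries flag P): it satisfies condition Y.
By R23 (it satisfies condition Y): it is aqueous.
By R25 (it is aqueous, it is an oxidizer): it requires PPE level 3.
By R17 (it requires PPE level 3): it carries flag M.
By R8 (it carries flag M, it is volatile): it is in category B.

Yes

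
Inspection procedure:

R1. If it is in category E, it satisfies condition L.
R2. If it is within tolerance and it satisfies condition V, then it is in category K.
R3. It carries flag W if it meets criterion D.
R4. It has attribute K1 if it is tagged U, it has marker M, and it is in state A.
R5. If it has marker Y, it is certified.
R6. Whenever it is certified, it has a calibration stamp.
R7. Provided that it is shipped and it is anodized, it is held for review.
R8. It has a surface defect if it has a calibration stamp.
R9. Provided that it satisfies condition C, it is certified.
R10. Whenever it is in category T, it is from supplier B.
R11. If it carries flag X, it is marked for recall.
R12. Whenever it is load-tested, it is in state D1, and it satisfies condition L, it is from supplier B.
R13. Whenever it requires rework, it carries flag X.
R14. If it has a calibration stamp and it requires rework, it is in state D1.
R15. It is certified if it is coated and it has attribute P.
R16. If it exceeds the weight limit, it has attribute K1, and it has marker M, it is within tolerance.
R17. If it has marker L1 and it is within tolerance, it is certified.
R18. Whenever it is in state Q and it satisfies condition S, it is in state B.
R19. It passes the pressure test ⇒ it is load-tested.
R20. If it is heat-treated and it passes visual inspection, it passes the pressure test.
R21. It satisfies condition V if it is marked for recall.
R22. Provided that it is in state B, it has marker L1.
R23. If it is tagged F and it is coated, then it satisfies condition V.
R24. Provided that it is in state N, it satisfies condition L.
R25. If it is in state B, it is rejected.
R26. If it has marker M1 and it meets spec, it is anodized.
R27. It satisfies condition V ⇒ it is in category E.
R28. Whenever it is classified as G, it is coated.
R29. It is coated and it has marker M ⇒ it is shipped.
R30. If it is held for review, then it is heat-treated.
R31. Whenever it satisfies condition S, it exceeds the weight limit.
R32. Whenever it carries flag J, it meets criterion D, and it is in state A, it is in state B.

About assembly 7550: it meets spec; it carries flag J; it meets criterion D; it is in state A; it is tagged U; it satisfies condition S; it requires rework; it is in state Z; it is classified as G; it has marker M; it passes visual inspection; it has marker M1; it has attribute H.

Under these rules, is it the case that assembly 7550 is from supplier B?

By R4 (it is tagged U, it has marker M, it is in state A): it has attribute K1.
By R13 (it requires rework): it carries flag X.
By R26 (it has marker M1, it meets spec): it is anodized.
By R28 (it is classified as G): it is coated.
By R29 (it is coated, it has marker M): it is shipped.
By R31 (it satisfies condition S): it exceeds the weight limit.
By R32 (it carries flag J, it meets criterion D, it is in state A): it is in state B.
By R7 (it is shipped, it is anodized): it is held for review.
By R11 (it carries flag X): it is marked for recall.
By R16 (it exceeds the weight limit, it has attribute K1, it has marker M): it is within tolerance.
By R21 (it is marked for recall): it satisfies condition V.
By R22 (it is in state B): it has marker L1.
By R27 (it satisfies condition V): it is in category E.
By R30 (it is held for review): it is heat-treated.
By R1 (it is in category E): it satisfies condition L.
By R17 (it has marker L1, it is within tolerance): it is certified.
By R20 (it is heat-treated, it passes visual inspection): it passes the pressure test.
By R6 (it is certified): it has a calibration stamp.
By R14 (it has a calibration stamp, it requires rework): it is in state D1.
By R19 (it passes the pressure test): it is load-tested.
By R12 (it is load-tested, it is in state D1, it satisfies condition L): it is from supplier B.

Yes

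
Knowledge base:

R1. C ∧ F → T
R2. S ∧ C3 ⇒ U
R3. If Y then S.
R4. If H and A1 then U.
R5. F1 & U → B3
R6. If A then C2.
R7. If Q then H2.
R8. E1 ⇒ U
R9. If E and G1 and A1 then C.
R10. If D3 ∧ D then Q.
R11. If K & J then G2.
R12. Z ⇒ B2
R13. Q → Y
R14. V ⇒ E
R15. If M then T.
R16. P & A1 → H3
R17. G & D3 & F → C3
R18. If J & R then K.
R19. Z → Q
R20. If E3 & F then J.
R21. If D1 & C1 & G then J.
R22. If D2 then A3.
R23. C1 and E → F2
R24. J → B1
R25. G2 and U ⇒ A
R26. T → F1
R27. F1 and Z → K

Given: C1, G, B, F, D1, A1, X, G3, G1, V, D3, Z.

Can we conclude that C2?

E  (by R14: V)
C3  (by R17: G, D3, F)
Q  (by R19: Z)
J  (by R21: D1, C1, G)
C  (by R9: E, G1, A1)
Y  (by R13: Q)
T  (by R1: C, F)
S  (by R3: Y)
F1  (by R26: T)
K  (by R27: F1, Z)
U  (by R2: S, C3)
G2  (by R11: K, J)
A  (by R25: G2, U)
C2  (by R6: A)

Yes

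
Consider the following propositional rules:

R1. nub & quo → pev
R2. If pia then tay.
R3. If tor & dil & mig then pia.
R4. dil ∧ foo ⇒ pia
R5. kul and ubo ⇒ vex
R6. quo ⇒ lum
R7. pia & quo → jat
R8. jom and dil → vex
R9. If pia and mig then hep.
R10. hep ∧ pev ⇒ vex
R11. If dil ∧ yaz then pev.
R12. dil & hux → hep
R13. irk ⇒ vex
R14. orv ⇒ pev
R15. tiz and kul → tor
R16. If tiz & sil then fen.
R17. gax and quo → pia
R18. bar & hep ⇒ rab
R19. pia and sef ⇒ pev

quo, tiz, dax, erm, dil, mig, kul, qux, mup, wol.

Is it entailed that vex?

Forward chaining from the given facts derives: lum, tor, pia, jat, hep, tay.
Rules concluding vex: R5 needs ubo; R8 needs jom; R10 needs pev; R13 needs irk — none of these are established.

No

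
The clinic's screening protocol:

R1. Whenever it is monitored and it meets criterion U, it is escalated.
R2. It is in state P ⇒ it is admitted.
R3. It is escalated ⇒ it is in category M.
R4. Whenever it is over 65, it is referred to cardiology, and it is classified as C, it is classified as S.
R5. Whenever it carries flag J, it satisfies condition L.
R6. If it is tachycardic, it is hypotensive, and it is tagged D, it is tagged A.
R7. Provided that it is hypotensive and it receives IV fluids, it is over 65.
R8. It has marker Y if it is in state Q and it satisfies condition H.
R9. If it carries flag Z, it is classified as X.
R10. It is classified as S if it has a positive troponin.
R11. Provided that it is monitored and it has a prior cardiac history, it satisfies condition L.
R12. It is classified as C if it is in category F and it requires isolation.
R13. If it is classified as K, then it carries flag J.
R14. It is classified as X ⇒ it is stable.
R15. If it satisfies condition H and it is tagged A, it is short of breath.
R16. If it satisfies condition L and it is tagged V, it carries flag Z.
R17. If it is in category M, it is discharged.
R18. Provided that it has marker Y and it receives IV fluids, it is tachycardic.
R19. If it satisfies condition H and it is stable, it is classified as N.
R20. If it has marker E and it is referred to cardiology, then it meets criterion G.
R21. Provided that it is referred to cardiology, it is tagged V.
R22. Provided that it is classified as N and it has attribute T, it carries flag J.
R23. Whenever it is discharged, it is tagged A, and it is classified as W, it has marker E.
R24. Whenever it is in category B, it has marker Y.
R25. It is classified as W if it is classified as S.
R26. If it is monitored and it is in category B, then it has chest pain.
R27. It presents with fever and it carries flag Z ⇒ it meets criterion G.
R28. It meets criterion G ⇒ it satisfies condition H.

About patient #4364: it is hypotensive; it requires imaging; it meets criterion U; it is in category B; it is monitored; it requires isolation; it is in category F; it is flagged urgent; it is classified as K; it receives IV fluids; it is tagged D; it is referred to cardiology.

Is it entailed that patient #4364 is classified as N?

Yes

By R1 (it is monitored, it meets criterion U): it is escalated.
By R3 (it is escalated): it is in category M.
By R7 (it is hypotensive, it receives IV fluids): it is over 65.
By R12 (it is in category F, it requires isolation): it is classified as C.
By R13 (it is classified as K): it carries flag J.
By R17 (it is in category M): it is discharged.
By R21 (it is referred to cardiology): it is tagged V.
By R24 (it is in category B): it has marker Y.
By R4 (it is over 65, it is referred to cardiology, it is classified as C): it is classified as S.
By R5 (it carries flag J): it satisfies condition L.
By R16 (it satisfies condition L, it is tagged V): it carries flag Z.
By R18 (it has marker Y, it receives IV fluids): it is tachycardic.
By R25 (it is classified as S): it is classified as W.
By R6 (it is tachycardic, it is hypotensive, it is tagged D): it is tagged A.
By R9 (it carries flag Z): it is classified as X.
By R14 (it is classified as X): it is stable.
By R23 (it is discharged, it is tagged A, it is classified as W): it has marker E.
By R20 (it has marker E, it is referred to cardiology): it meets criterion G.
By R28 (it meets criterion G): it satisfies condition H.
By R19 (it satisfies condition H, it is stable): it is classified as N.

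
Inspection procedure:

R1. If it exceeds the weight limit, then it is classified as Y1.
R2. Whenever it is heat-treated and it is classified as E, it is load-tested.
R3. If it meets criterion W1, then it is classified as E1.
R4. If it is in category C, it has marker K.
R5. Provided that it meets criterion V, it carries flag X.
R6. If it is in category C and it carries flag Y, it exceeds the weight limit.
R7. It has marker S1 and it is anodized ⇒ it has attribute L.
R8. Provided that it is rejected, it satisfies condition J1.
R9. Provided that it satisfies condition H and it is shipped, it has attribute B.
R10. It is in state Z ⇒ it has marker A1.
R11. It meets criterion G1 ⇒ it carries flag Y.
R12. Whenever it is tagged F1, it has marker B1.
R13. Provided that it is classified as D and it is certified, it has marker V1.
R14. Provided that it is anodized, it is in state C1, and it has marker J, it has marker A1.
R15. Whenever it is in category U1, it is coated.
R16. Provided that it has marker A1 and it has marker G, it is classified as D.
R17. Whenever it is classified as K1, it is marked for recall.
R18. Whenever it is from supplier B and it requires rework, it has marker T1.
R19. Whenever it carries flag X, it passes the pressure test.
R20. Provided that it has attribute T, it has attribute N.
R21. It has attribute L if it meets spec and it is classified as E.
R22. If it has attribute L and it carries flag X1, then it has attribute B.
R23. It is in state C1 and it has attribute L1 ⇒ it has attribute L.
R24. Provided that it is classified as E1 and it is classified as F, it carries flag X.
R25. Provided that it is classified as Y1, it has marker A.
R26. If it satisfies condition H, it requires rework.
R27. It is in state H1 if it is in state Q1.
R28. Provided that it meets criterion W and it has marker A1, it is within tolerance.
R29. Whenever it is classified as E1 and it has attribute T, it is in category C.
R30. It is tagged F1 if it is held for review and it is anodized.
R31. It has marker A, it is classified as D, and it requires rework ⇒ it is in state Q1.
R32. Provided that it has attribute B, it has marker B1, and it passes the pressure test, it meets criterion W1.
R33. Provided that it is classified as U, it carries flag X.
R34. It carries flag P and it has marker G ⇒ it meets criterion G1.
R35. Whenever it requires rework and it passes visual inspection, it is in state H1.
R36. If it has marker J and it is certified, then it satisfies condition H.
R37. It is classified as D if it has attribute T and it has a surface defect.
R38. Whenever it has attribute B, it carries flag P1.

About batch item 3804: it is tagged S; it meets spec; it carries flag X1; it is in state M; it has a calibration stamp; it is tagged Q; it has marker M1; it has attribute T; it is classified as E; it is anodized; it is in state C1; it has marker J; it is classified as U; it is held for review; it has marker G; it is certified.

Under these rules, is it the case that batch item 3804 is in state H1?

Forward chaining from the given facts derives: has marker A1, is classified as D, has attribute N, has attribute L, has attribute B, is tagged F1, carries flag X, satisfies condition H, carries flag P1, has marker B1, has marker V1, passes the pressure test, requires rework, meets criterion W1, is classified as E1, is in category C, has marker K.
Rules concluding "it is in state H1": R27 needs "it is in state Q1"; R35 needs "it passes visual inspection" — none of these are established.

No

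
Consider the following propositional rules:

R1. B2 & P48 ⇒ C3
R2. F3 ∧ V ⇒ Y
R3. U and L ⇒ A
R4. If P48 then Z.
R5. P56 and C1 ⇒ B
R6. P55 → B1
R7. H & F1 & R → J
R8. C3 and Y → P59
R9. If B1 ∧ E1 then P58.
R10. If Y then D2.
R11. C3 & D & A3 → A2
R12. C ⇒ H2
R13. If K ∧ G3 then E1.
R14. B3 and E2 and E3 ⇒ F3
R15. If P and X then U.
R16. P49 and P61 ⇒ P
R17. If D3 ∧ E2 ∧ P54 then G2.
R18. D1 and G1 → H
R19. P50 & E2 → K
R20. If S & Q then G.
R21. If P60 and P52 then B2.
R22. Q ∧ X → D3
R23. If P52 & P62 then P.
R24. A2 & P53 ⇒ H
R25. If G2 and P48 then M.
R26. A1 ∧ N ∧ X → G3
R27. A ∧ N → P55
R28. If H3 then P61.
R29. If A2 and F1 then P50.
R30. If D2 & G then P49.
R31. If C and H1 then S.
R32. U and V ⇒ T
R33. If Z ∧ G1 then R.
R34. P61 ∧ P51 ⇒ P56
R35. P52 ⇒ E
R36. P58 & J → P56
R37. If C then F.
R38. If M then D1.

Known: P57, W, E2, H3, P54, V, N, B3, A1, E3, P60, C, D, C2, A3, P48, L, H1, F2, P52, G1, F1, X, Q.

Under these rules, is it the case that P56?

Z  (by R4: P48)
F3  (by R14: B3, E2, E3)
B2  (by R21: P60, P52)
D3  (by R22: Q, X)
G3  (by R26: A1, N, X)
P61  (by R28: H3)
S  (by R31: C, H1)
R  (by R33: Z, G1)
C3  (by R1: B2, P48)
Y  (by R2: F3, V)
D2  (by R10: Y)
A2  (by R11: C3, D, A3)
G2  (by R17: D3, E2, P54)
G  (by R20: S, Q)
M  (by R25: G2, P48)
P50  (by R29: A2, F1)
P49  (by R30: D2, G)
D1  (by R38: M)
P  (by R16: P49, P61)
H  (by R18: D1, G1)
K  (by R19: P50, E2)
J  (by R7: H, F1, R)
E1  (by R13: K, G3)
U  (by R15: P, X)
A  (by R3: U, L)
P55  (by R27: A, N)
B1  (by R6: P55)
P58  (by R9: B1, E1)
P56  (by R36: P58, J)

Yes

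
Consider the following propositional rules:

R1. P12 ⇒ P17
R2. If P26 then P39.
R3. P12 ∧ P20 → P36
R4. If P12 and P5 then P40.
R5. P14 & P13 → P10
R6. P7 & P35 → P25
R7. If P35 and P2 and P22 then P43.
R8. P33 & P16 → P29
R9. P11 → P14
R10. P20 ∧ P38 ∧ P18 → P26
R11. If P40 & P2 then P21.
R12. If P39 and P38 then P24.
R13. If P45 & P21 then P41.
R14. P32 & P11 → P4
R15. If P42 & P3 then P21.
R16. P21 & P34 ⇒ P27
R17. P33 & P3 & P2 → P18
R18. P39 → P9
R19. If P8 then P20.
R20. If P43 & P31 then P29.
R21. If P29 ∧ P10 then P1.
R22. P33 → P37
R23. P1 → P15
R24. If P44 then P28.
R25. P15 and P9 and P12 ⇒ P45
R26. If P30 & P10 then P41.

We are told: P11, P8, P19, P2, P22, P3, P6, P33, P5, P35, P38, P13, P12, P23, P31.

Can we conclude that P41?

P40  (by R4: P12, P5)
P43  (by R7: P35, P2, P22)
P14  (by R9: P11)
P21  (by R11: P40, P2)
P18  (by R17: P33, P3, P2)
P20  (by R19: P8)
P29  (by R20: P43, P31)
P10  (by R5: P14, P13)
P26  (by R10: P20, P38, P18)
P1  (by R21: P29, P10)
P15  (by R23: P1)
P39  (by R2: P26)
P9  (by R18: P39)
P45  (by R25: P15, P9, P12)
P41  (by R13: P45, P21)

Yes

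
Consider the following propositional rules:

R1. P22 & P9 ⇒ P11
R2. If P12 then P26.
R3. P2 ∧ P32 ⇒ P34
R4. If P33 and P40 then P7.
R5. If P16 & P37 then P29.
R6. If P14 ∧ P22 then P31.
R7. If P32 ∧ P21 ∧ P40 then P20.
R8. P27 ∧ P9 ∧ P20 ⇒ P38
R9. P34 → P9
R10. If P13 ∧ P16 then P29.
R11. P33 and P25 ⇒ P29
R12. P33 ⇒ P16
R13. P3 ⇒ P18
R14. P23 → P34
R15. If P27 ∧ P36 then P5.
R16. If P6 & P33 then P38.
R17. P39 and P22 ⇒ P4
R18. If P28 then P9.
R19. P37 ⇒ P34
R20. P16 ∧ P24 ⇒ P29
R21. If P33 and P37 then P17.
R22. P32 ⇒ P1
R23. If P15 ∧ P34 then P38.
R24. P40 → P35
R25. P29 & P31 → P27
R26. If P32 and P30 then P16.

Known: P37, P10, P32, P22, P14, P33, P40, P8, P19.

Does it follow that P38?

No

Forward chaining from the given facts derives: P7, P31, P16, P34, P17, P1, P35, P29, P9, P27, P11.
Rules concluding P38: R8 needs P20; R16 needs P6; R23 needs P15 — none of these are established.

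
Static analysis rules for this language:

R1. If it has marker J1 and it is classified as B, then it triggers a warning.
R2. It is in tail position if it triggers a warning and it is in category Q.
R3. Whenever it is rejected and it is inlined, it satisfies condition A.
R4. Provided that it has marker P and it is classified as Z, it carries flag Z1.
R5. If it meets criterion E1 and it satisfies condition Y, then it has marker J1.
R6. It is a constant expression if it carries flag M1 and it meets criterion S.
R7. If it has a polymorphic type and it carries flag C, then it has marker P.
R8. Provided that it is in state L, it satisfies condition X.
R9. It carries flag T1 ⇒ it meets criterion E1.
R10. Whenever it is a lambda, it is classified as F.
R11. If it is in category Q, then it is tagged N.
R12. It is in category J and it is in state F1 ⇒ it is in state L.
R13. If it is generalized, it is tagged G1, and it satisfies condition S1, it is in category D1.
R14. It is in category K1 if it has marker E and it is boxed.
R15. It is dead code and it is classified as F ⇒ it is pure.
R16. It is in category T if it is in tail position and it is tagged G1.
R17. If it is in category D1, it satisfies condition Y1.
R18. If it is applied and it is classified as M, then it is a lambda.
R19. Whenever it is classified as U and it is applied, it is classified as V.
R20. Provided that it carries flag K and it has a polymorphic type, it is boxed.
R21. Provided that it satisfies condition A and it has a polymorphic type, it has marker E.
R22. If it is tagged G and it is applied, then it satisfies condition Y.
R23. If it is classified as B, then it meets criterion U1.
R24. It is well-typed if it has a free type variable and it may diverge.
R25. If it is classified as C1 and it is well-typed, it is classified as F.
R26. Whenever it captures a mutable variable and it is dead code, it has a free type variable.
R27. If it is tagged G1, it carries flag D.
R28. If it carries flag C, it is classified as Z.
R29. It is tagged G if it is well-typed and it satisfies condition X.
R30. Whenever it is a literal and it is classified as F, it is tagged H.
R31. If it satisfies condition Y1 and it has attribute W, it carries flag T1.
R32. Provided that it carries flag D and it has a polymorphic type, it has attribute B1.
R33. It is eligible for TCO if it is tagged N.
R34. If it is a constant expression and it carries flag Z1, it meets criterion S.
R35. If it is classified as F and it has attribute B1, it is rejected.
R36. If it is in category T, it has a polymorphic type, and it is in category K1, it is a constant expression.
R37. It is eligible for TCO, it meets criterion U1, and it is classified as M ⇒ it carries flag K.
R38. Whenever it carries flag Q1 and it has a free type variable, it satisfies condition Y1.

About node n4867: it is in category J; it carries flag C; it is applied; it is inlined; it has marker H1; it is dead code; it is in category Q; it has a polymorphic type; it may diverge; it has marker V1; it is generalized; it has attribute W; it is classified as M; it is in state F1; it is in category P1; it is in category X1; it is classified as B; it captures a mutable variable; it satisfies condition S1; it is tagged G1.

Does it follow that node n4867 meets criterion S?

Yes

By R7 (it has a polymorphic type, it carries flag C): it has marker P.
By R11 (it is in category Q): it is tagged N.
By R12 (it is in category J, it is in state F1): it is in state L.
By R13 (it is generalized, it is tagged G1, it satisfies condition S1): it is in category D1.
By R17 (it is in category D1): it satisfies condition Y1.
By R18 (it is applied, it is classified as M): it is a lambda.
By R23 (it is classified as B): it meets criterion U1.
By R26 (it captures a mutable variable, it is dead code): it has a free type variable.
By R27 (it is tagged G1): it carries flag D.
By R28 (it carries flag C): it is classified as Z.
By R31 (it satisfies condition Y1, it has attribute W): it carries flag T1.
By R32 (it carries flag D, it has a polymorphic type): it has attribute B1.
By R33 (it is tagged N): it is eligible for TCO.
By R37 (it is eligible for TCO, it meets criterion U1, it is classified as M): it carries flag K.
By R4 (it has marker P, it is classified as Z): it carries flag Z1.
By R8 (it is in state L): it satisfies condition X.
By R9 (it carries flag T1): it meets criterion E1.
By R10 (it is a lambda): it is classified as F.
By R20 (it carries flag K, it has a polymorphic type): it is boxed.
By R24 (it has a free type variable, it may diverge): it is well-typed.
By R29 (it is well-typed, it satisfies condition X): it is tagged G.
By R35 (it is classified as F, it has attribute B1): it is rejected.
By R3 (it is rejected, it is inlined): it satisfies condition A.
By R21 (it satisfies condition A, it has a polymorphic type): it has marker E.
By R22 (it is tagged G, it is applied): it satisfies condition Y.
By R5 (it meets criterion E1, it satisfies condition Y): it has marker J1.
By R14 (it has marker E, it is boxed): it is in category K1.
By R1 (it has marker J1, it is classified as B): it triggers a warning.
By R2 (it triggers a warning, it is in category Q): it is in tail position.
By R16 (it is in tail position, it is tagged G1): it is in category T.
By R36 (it is in category T, it has a polymorphic type, it is in category K1): it is a constant expression.
By R34 (it is a constant expression, it carries flag Z1): it meets criterion S.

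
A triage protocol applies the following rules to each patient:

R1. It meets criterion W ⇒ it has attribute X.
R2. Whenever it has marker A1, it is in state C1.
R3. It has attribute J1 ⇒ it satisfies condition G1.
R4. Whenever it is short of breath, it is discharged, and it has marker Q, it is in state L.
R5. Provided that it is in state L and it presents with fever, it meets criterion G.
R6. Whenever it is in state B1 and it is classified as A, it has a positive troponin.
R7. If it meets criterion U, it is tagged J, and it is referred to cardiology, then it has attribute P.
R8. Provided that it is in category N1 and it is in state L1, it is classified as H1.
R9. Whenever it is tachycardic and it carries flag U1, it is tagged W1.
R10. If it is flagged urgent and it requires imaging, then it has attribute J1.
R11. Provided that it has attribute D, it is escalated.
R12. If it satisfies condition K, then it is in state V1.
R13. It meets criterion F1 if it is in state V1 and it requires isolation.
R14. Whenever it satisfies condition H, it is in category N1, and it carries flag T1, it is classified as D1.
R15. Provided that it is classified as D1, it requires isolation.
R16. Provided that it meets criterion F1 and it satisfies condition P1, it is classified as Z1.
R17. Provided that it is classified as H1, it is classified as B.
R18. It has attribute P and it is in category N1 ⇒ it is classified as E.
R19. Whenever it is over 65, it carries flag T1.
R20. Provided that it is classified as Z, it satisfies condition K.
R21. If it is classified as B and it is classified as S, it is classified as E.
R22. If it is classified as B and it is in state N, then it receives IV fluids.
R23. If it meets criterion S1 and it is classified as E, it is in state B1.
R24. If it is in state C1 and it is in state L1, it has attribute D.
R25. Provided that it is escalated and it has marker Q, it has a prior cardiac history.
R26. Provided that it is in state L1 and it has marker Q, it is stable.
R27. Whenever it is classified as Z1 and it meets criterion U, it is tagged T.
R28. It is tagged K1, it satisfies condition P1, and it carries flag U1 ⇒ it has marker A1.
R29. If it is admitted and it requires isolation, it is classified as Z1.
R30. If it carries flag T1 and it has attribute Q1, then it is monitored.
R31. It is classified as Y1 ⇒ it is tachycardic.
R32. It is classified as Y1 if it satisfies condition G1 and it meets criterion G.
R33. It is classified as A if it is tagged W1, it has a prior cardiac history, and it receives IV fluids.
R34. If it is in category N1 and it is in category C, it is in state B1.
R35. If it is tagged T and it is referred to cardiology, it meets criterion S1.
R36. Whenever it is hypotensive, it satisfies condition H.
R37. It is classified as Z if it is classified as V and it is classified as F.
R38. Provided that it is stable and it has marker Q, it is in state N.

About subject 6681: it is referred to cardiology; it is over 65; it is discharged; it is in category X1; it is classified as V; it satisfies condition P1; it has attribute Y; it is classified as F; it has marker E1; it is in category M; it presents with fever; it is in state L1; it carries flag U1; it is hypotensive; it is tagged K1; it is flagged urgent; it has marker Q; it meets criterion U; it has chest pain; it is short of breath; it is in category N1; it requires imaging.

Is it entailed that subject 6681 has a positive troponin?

Forward chaining from the given facts derives: is in state L, meets criterion G, is classified as H1, has attribute J1, is classified as B, carries flag T1, is stable, has marker A1, satisfies condition H, is classified as Z, is in state N, is in state C1, satisfies condition G1, is classified as D1, requires isolation, satisfies condition K, receives IV fluids, has attribute D, is classified as Y1, is escalated, is in state V1, meets criterion F1, is classified as Z1, has a prior cardiac history, is tagged T, is tachycardic, meets criterion S1, is tagged W1, is classified as A.
The only rule concluding "it has a positive troponin" is R6, which needs "it is in state B1"; that is never established.

No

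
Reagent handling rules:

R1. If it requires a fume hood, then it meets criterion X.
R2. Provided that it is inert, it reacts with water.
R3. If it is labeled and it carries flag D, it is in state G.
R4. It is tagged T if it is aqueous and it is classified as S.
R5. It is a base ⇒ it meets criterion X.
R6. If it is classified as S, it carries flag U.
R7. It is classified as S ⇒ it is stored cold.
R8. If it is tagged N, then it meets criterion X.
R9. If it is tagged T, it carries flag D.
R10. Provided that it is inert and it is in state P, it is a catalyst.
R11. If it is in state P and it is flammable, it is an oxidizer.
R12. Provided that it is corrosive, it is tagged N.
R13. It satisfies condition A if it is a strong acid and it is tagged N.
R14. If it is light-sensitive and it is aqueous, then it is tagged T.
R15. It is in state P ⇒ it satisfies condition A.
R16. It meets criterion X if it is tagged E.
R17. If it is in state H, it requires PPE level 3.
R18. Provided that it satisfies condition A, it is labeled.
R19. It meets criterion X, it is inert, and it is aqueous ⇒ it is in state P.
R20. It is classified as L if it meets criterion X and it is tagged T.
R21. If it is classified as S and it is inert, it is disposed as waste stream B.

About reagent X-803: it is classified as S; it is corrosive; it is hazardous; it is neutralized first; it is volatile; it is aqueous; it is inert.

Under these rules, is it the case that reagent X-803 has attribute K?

No

Forward chaining from the given facts derives: reacts with water, is tagged T, carries flag U, is stored cold, carries flag D, is tagged N, is disposed as waste stream B, meets criterion X, is in state P, is classified as L, is a catalyst, satisfies condition A, is labeled, is in state G.
No rule has "it has attribute K" as its conclusion, and it is not among the given facts.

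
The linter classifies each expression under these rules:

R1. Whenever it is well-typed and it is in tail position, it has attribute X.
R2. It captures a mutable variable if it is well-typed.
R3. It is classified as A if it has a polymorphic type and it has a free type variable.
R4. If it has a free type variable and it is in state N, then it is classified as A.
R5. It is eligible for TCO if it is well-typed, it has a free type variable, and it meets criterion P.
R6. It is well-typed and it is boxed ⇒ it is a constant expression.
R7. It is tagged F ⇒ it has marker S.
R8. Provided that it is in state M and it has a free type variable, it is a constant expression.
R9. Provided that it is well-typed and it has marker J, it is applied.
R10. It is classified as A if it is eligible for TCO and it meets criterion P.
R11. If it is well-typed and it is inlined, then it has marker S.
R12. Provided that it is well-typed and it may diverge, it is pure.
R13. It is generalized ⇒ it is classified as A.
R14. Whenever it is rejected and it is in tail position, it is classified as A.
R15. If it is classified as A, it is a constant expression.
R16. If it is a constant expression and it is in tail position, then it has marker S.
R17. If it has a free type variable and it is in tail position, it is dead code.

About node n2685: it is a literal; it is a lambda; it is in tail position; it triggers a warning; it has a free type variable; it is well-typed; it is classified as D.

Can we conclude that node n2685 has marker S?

No

Forward chaining from the given facts derives: has attribute X, captures a mutable variable, is dead code.
Rules concluding "it has marker S": R7 needs "it is tagged F"; R11 needs "it is inlined"; R16 needs "it is a constant expression" — none of these are established.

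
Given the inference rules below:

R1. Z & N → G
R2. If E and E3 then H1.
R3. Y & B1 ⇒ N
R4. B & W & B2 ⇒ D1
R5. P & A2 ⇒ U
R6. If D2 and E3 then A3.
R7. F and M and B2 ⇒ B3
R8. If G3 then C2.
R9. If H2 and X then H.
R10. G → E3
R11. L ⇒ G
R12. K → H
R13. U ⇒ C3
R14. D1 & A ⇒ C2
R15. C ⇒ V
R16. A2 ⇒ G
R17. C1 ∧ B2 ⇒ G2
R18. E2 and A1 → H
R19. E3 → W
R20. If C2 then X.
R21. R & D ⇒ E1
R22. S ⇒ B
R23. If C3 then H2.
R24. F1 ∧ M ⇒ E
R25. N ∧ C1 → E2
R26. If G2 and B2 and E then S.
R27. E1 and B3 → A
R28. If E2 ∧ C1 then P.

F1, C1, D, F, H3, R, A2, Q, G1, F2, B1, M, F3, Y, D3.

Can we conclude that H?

Forward chaining from the given facts derives: N, G, E1, E, E2, P, U, E3, C3, W, H2, H1.
Rules concluding H: R9 needs X; R12 needs K; R18 needs A1 — none of these are established.

No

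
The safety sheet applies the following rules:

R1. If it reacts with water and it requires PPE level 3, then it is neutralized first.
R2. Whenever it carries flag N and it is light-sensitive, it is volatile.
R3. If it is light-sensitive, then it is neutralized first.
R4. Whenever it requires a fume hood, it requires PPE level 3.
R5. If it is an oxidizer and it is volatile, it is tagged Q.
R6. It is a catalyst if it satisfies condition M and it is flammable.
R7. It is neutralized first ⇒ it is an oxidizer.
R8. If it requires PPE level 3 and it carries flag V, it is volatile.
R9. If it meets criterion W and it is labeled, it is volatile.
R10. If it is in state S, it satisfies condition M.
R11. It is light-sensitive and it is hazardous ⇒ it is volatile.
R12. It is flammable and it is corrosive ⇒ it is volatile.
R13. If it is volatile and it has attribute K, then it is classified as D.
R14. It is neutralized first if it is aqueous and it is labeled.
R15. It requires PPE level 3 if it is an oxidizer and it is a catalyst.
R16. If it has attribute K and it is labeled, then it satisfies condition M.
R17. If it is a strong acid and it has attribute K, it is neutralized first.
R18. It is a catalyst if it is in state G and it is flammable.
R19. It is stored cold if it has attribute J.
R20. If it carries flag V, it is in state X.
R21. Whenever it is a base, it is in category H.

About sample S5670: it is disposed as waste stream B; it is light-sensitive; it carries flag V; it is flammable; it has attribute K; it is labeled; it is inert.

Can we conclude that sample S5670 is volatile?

Yes

By R3 (it is light-sensitive): it is neutralized first.
By R7 (it is neutralized first): it is an oxidizer.
By R16 (it has attribute K, it is labeled): it satisfies condition M.
By R6 (it satisfies condition M, it is flammable): it is a catalyst.
By R15 (it is an oxidizer, it is a catalyst): it requires PPE level 3.
By R8 (it requires PPE level 3, it carries flag V): it is volatile.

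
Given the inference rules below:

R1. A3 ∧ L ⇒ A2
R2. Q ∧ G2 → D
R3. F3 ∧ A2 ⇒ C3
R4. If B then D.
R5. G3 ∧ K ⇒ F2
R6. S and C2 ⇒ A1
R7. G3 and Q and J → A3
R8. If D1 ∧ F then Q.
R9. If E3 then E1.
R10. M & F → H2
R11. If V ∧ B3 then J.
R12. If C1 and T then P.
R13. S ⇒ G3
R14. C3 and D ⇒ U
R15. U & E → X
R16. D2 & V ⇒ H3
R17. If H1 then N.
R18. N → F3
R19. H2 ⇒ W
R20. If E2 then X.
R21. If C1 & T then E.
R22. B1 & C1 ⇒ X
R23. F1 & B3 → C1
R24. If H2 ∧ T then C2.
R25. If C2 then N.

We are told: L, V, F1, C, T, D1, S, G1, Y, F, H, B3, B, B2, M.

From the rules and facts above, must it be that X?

Yes

D  (by R4: B)
Q  (by R8: D1, F)
H2  (by R10: M, F)
J  (by R11: V, B3)
G3  (by R13: S)
C1  (by R23: F1, B3)
C2  (by R24: H2, T)
N  (by R25: C2)
A3  (by R7: G3, Q, J)
F3  (by R18: N)
E  (by R21: C1, T)
A2  (by R1: A3, L)
C3  (by R3: F3, A2)
U  (by R14: C3, D)
X  (by R15: U, E)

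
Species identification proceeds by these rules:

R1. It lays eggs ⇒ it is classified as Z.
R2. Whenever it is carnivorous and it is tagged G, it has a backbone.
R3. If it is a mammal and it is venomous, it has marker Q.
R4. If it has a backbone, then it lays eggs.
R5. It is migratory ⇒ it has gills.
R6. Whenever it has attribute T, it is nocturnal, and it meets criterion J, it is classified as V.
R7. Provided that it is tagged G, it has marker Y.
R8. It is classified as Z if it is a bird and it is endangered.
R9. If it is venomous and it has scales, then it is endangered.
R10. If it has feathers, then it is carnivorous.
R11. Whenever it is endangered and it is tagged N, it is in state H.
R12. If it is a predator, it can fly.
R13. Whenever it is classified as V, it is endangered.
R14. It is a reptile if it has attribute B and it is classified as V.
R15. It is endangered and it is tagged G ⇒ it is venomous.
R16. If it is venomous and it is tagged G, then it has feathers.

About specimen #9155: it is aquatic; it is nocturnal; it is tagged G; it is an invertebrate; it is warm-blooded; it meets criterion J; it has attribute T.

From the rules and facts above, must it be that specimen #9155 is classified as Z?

Yes

By R6 (it has attribute T, it is nocturnal, it meets criterion J): it is classified as V.
By R13 (it is classified as V): it is endangered.
By R15 (it is endangered, it is tagged G): it is venomous.
By R16 (it is venomous, it is tagged G): it has feathers.
By R10 (it has feathers): it is carnivorous.
By R2 (it is carnivorous, it is tagged G): it has a backbone.
By R4 (it has a backbone): it lays eggs.
By R1 (it lays eggs): it is classified as Z.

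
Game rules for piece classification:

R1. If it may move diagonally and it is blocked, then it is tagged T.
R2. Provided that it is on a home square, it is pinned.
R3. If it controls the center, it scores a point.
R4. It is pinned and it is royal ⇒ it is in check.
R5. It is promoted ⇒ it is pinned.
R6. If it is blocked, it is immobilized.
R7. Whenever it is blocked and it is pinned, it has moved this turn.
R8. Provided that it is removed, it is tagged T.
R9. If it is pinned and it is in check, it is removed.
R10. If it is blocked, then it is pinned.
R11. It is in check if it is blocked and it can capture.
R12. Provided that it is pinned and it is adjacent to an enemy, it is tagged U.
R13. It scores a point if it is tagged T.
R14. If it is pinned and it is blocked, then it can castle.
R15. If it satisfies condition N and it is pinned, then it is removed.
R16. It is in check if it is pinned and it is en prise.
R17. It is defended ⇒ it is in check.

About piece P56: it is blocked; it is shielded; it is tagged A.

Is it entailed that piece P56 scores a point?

No

Forward chaining from the given facts derives: is immobilized, is pinned, can castle, has moved this turn.
Rules concluding "it scores a point": R3 needs "it controls the center"; R13 needs "it is tagged T" — none of these are established.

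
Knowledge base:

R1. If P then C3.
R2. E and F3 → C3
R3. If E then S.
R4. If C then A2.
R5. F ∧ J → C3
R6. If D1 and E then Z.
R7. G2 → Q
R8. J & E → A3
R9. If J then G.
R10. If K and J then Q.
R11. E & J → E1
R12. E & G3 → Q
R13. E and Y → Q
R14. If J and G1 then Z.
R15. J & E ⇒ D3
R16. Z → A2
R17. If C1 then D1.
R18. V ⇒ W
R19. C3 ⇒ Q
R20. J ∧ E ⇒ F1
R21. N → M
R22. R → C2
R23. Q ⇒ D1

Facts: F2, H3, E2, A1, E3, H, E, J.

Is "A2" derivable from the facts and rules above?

No

Forward chaining from the given facts derives: S, A3, G, E1, D3, F1.
Rules concluding A2: R4 needs C; R16 needs Z — none of these are established.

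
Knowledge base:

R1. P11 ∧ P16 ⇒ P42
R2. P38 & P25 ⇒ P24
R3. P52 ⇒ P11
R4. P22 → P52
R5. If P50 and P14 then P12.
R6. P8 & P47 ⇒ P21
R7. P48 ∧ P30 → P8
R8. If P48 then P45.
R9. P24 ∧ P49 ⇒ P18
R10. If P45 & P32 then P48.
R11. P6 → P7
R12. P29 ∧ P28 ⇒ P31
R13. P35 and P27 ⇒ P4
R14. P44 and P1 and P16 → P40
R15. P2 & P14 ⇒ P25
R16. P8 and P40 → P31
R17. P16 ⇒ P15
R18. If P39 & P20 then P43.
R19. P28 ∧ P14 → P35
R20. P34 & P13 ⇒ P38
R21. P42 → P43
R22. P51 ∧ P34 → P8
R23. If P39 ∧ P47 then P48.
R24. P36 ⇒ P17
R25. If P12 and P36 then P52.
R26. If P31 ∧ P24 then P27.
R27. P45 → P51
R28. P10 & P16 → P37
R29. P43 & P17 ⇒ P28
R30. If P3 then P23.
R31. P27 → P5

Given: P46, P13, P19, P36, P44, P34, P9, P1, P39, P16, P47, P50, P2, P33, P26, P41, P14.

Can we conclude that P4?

P12  (by R5: P50, P14)
P40  (by R14: P44, P1, P16)
P25  (by R15: P2, P14)
P38  (by R20: P34, P13)
P48  (by R23: P39, P47)
P17  (by R24: P36)
P52  (by R25: P12, P36)
P24  (by R2: P38, P25)
P11  (by R3: P52)
P45  (by R8: P48)
P51  (by R27: P45)
P42  (by R1: P11, P16)
P43  (by R21: P42)
P8  (by R22: P51, P34)
P28  (by R29: P43, P17)
P31  (by R16: P8, P40)
P35  (by R19: P28, P14)
P27  (by R26: P31, P24)
P4  (by R13: P35, P27)

Yes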